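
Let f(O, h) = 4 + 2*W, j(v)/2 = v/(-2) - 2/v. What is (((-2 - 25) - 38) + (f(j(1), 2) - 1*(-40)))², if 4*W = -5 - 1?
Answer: 576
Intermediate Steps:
W = -3/2 (W = (-5 - 1)/4 = (¼)*(-6) = -3/2 ≈ -1.5000)
j(v) = -v - 4/v (j(v) = 2*(v/(-2) - 2/v) = 2*(v*(-½) - 2/v) = 2*(-v/2 - 2/v) = 2*(-2/v - v/2) = -v - 4/v)
f(O, h) = 1 (f(O, h) = 4 + 2*(-3/2) = 4 - 3 = 1)
(((-2 - 25) - 38) + (f(j(1), 2) - 1*(-40)))² = (((-2 - 25) - 38) + (1 - 1*(-40)))² = ((-27 - 38) + (1 + 40))² = (-65 + 41)² = (-24)² = 576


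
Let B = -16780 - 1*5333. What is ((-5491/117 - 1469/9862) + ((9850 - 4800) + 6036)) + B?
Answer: -12777872173/1153854 ≈ -11074.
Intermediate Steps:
B = -22113 (B = -16780 - 5333 = -22113)
((-5491/117 - 1469/9862) + ((9850 - 4800) + 6036)) + B = ((-5491/117 - 1469/9862) + ((9850 - 4800) + 6036)) - 22113 = ((-5491*1/117 - 1469*1/9862) + (5050 + 6036)) - 22113 = ((-5491/117 - 1469/9862) + 11086) - 22113 = (-54324115/1153854 + 11086) - 22113 = 12737301329/1153854 - 22113 = -12777872173/1153854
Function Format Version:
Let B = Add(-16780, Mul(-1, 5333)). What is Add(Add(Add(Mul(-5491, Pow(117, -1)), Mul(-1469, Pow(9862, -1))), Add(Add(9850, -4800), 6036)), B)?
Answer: Rational(-12777872173, 1153854) ≈ -11074.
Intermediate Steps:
B = -22113 (B = Add(-16780, -5333) = -22113)
Add(Add(Add(Mul(-5491, Pow(117, -1)), Mul(-1469, Pow(9862, -1))), Add(Add(9850, -4800), 6036)), B) = Add(Add(Add(Mul(-5491, Pow(117, -1)), Mul(-1469, Pow(9862, -1))), Add(Add(9850, -4800), 6036)), -22113) = Add(Add(Add(Mul(-5491, Rational(1, 117)), Mul(-1469, Rational(1, 9862))), Add(5050, 6036)), -22113) = Add(Add(Add(Rational(-5491, 117), Rational(-1469, 9862)), 11086), -22113) = Add(Add(Rational(-54324115, 1153854), 11086), -22113) = Add(Rational(12737301329, 1153854), -22113) = Rational(-12777872173, 1153854)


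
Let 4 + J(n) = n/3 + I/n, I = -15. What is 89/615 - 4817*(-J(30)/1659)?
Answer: 10960769/680190 ≈ 16.114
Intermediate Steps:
J(n) = -4 - 15/n + n/3 (J(n) = -4 + (n/3 - 15/n) = -4 + (-15/n + n/3) = -4 - 15/n + n/3)
89/615 - 4817*(-J(30)/1659) = 89/615 - 4817/((-1659/(-4 - 15/30 + (⅓)*30))) = 89*(1/615) - 4817/((-1659/(-4 - 15*1/30 + 10))) = 89/615 - 4817/((-1659/(-4 - ½ + 10))) = 89/615 - 4817/((-1659/11/2)) = 89/615 - 4817/((-1659*2/11)) = 89/615 - 4817/(-3318/11) = 89/615 - 4817*(-11/3318) = 89/615 + 52987/3318 = 10960769/680190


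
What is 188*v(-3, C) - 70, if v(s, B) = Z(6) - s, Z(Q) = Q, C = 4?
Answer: 1622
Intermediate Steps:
v(s, B) = 6 - s
188*v(-3, C) - 70 = 188*(6 - 1*(-3)) - 70 = 188*(6 + 3) - 70 = 188*9 - 70 = 1692 - 70 = 1622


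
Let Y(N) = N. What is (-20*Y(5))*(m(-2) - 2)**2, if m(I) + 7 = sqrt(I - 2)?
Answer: -7700 + 3600*I ≈ -7700.0 + 3600.0*I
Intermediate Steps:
m(I) = -7 + sqrt(-2 + I) (m(I) = -7 + sqrt(I - 2) = -7 + sqrt(-2 + I))
(-20*Y(5))*(m(-2) - 2)**2 = (-20*5)*((-7 + sqrt(-2 - 2)) - 2)**2 = -100*((-7 + sqrt(-4)) - 2)**2 = -100*((-7 + 2*I) - 2)**2 = -100*(-9 + 2*I)**2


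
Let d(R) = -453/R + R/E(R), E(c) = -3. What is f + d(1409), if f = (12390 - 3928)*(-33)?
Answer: -1182359482/4227 ≈ -2.7972e+5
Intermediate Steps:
f = -279246 (f = 8462*(-33) = -279246)
d(R) = -453/R - R/3 (d(R) = -453/R + R/(-3) = -453/R + R*(-1/3) = -453/R - R/3)
f + d(1409) = -279246 + (-453/1409 - 1/3*1409) = -279246 + (-453*1/1409 - 1409/3) = -279246 + (-453/1409 - 1409/3) = -279246 - 1986640/4227 = -1182359482/4227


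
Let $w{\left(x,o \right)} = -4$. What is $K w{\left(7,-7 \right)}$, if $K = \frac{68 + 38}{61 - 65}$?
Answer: $106$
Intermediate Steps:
$K = - \frac{53}{2}$ ($K = \frac{106}{-4} = 106 \left(- \frac{1}{4}\right) = - \frac{53}{2} \approx -26.5$)
$K w{\left(7,-7 \right)} = \left(- \frac{53}{2}\right) \left(-4\right) = 106$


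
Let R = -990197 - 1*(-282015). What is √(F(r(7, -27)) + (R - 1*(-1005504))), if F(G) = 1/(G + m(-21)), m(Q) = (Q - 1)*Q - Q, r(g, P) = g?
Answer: √1456877810/70 ≈ 545.27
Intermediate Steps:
R = -708182 (R = -990197 + 282015 = -708182)
m(Q) = -Q + Q*(-1 + Q) (m(Q) = (-1 + Q)*Q - Q = Q*(-1 + Q) - Q = -Q + Q*(-1 + Q))
F(G) = 1/(483 + G) (F(G) = 1/(G - 21*(-2 - 21)) = 1/(G - 21*(-23)) = 1/(G + 483) = 1/(483 + G))
√(F(r(7, -27)) + (R - 1*(-1005504))) = √(1/(483 + 7) + (-708182 - 1*(-1005504))) = √(1/490 + (-708182 + 1005504)) = √(1/490 + 297322) = √(145687781/490) = √1456877810/70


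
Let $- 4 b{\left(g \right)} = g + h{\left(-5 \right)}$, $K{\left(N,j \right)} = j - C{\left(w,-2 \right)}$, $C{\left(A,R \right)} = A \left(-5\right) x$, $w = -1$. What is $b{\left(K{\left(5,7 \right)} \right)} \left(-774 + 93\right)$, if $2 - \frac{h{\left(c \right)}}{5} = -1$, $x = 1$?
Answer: $\frac{11577}{4} \approx 2894.3$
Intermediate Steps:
$h{\left(c \right)} = 15$ ($h{\left(c \right)} = 10 - -5 = 10 + 5 = 15$)
$C{\left(A,R \right)} = - 5 A$ ($C{\left(A,R \right)} = A \left(-5\right) 1 = - 5 A 1 = - 5 A$)
$K{\left(N,j \right)} = -5 + j$ ($K{\left(N,j \right)} = j - \left(-5\right) \left(-1\right) = j - 5 = -5 + j$)
$b{\left(g \right)} = - \frac{15}{4} - \frac{g}{4}$ ($b{\left(g \right)} = - \frac{g + 15}{4} = - \frac{15 + g}{4} = - \frac{15}{4} - \frac{g}{4}$)
$b{\left(K{\left(5,7 \right)} \right)} \left(-774 + 93\right) = \left(- \frac{15}{4} - \frac{-5 + 7}{4}\right) \left(-774 + 93\right) = \left(- \frac{15}{4} - \frac{1}{2}\right) \left(-681\right) = \left(- \frac{17}{4}\right) \left(-681\right) = \frac{11577}{4}$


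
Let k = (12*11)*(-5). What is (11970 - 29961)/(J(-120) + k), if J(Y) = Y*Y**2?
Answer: 5997/576220 ≈ 0.010407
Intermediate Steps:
J(Y) = Y**3
k = -660 (k = 132*(-5) = -660)
(11970 - 29961)/(J(-120) + k) = (11970 - 29961)/((-120)**3 - 660) = -17991/(-1728000 - 660) = -17991/(-1728660) = -17991*(-1/1728660) = 5997/576220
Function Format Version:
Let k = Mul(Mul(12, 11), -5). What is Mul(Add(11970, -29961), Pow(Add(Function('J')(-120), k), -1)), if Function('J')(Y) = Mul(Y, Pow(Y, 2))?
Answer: Rational(5997, 576220) ≈ 0.010407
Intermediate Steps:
Function('J')(Y) = Pow(Y, 3)
k = -660 (k = Mul(132, -5) = -660)
Mul(Add(11970, -29961), Pow(Add(Function('J')(-120), k), -1)) = Mul(Add(11970, -29961), Pow(Add(Pow(-120, 3), -660), -1)) = Mul(-17991, Pow(Add(-1728000, -660), -1)) = Mul(-17991, Pow(-1728660, -1)) = Mul(-17991, Rational(-1, 1728660)) = Rational(5997, 576220)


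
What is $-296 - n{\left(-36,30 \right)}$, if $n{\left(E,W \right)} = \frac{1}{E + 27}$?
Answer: $- \frac{2663}{9} \approx -295.89$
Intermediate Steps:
$n{\left(E,W \right)} = \frac{1}{27 + E}$
$-296 - n{\left(-36,30 \right)} = -296 - \frac{1}{27 - 36} = -296 - \frac{1}{-9} = -296 - - \frac{1}{9} = -296 + \frac{1}{9} = - \frac{2663}{9}$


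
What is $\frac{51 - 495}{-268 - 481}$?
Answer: $\frac{444}{749} \approx 0.59279$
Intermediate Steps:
$\frac{51 - 495}{-268 - 481} = - \frac{444}{-749} = \left(-444\right) \left(- \frac{1}{749}\right) = \frac{444}{749}$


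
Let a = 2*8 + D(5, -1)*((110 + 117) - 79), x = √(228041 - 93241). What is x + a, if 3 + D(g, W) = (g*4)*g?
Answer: 14372 + 20*√337 ≈ 14739.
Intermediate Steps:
D(g, W) = -3 + 4*g² (D(g, W) = -3 + (g*4)*g = -3 + (4*g)*g = -3 + 4*g²)
x = 20*√337 (x = √134800 = 20*√337 ≈ 367.15)
a = 14372 (a = 2*8 + (-3 + 4*5²)*((110 + 117) - 79) = 16 + (-3 + 4*25)*(227 - 79) = 16 + (-3 + 100)*148 = 16 + 97*148 = 16 + 14356 = 14372)
x + a = 20*√337 + 14372 = 14372 + 20*√337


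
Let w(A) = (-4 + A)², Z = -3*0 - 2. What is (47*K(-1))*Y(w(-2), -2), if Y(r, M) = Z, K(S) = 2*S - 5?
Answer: 658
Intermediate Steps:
Z = -2 (Z = 0 - 2 = -2)
K(S) = -5 + 2*S
Y(r, M) = -2
(47*K(-1))*Y(w(-2), -2) = (47*(-5 + 2*(-1)))*(-2) = (47*(-5 - 2))*(-2) = (47*(-7))*(-2) = -329*(-2) = 658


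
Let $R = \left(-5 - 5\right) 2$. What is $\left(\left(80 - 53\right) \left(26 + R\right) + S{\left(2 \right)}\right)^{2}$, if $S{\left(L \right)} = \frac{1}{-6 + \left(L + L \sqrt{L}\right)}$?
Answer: $\frac{208659}{8} - \frac{323 \sqrt{2}}{4} \approx 25968.0$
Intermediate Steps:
$R = -20$ ($R = \left(-10\right) 2 = -20$)
$S{\left(L \right)} = \frac{1}{-6 + L + L^{\frac{3}{2}}}$ ($S{\left(L \right)} = \frac{1}{-6 + \left(L + L^{\frac{3}{2}}\right)} = \frac{1}{-6 + L + L^{\frac{3}{2}}}$)
$\left(\left(80 - 53\right) \left(26 + R\right) + S{\left(2 \right)}\right)^{2} = \left(\left(80 - 53\right) \left(26 - 20\right) + \frac{1}{-6 + 2 + 2^{\frac{3}{2}}}\right)^{2} = \left(27 \cdot 6 + \frac{1}{-6 + 2 + 2 \sqrt{2}}\right)^{2} = \left(162 + \frac{1}{-4 + 2 \sqrt{2}}\right)^{2}$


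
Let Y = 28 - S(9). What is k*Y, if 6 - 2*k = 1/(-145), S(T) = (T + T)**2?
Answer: -128908/145 ≈ -889.02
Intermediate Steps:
S(T) = 4*T**2 (S(T) = (2*T)**2 = 4*T**2)
Y = -296 (Y = 28 - 4*9**2 = 28 - 4*81 = 28 - 1*324 = 28 - 324 = -296)
k = 871/290 (k = 3 - 1/2/(-145) = 3 - 1/2*(-1/145) = 3 + 1/290 = 871/290 ≈ 3.0034)
k*Y = (871/290)*(-296) = -128908/145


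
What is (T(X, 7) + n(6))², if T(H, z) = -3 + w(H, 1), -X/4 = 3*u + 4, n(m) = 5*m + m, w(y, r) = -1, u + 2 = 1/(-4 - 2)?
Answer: 1024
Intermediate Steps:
u = -13/6 (u = -2 + 1/(-4 - 2) = -2 + 1/(-6) = -2 - ⅙ = -13/6 ≈ -2.1667)
n(m) = 6*m
X = 10 (X = -4*(3*(-13/6) + 4) = -4*(-13/2 + 4) = -4*(-5/2) = 10)
T(H, z) = -4 (T(H, z) = -3 - 1 = -4)
(T(X, 7) + n(6))² = (-4 + 6*6)² = (-4 + 36)² = 32² = 1024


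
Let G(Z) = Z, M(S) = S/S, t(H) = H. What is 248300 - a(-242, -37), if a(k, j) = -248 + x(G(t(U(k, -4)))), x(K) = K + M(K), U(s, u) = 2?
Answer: 248545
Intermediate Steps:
M(S) = 1
x(K) = 1 + K (x(K) = K + 1 = 1 + K)
a(k, j) = -245 (a(k, j) = -248 + (1 + 2) = -248 + 3 = -245)
248300 - a(-242, -37) = 248300 - 1*(-245) = 248300 + 245 = 248545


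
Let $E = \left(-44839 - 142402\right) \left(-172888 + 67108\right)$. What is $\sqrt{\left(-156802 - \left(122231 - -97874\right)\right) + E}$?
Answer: $\sqrt{19805976073} \approx 1.4073 \cdot 10^{5}$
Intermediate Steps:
$E = 19806352980$ ($E = \left(-187241\right) \left(-105780\right) = 19806352980$)
$\sqrt{\left(-156802 - \left(122231 - -97874\right)\right) + E} = \sqrt{\left(-156802 - \left(122231 - -97874\right)\right) + 19806352980} = \sqrt{\left(-156802 - \left(122231 + 97874\right)\right) + 19806352980} = \sqrt{\left(-156802 - 220105\right) + 19806352980} = \sqrt{-376907 + 19806352980} = \sqrt{19805976073}$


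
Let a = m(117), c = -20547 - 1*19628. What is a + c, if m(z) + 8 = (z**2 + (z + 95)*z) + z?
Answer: -1573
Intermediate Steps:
c = -40175 (c = -20547 - 19628 = -40175)
m(z) = -8 + z + z**2 + z*(95 + z) (m(z) = -8 + ((z**2 + (z + 95)*z) + z) = -8 + ((z**2 + (95 + z)*z) + z) = -8 + ((z**2 + z*(95 + z)) + z) = -8 + (z + z**2 + z*(95 + z)) = -8 + z + z**2 + z*(95 + z))
a = 38602 (a = -8 + 2*117**2 + 96*117 = -8 + 2*13689 + 11232 = -8 + 27378 + 11232 = 38602)
a + c = 38602 - 40175 = -1573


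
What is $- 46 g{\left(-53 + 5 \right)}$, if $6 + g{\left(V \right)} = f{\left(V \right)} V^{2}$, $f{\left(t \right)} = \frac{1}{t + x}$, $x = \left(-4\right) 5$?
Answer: $\frac{31188}{17} \approx 1834.6$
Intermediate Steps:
$x = -20$
$f{\left(t \right)} = \frac{1}{-20 + t}$ ($f{\left(t \right)} = \frac{1}{t - 20} = \frac{1}{-20 + t}$)
$g{\left(V \right)} = -6 + \frac{V^{2}}{-20 + V}$
$- 46 g{\left(-53 + 5 \right)} = - 46 \frac{120 + \left(-53 + 5\right)^{2} - 6 \left(-53 + 5\right)}{-20 + \left(-53 + 5\right)} = - 46 \frac{120 + \left(-48\right)^{2} - -288}{-20 - 48} = - 46 \frac{120 + 2304 + 288}{-68} = - 46 \left(\left(- \frac{1}{68}\right) 2712\right) = \left(-46\right) \left(- \frac{678}{17}\right) = \frac{31188}{17}$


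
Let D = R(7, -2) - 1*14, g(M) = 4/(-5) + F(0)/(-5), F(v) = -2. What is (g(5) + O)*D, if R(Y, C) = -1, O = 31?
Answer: -459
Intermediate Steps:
g(M) = -⅖ (g(M) = 4/(-5) - 2/(-5) = 4*(-⅕) - 2*(-⅕) = -⅘ + ⅖ = -⅖)
D = -15 (D = -1 - 1*14 = -1 - 14 = -15)
(g(5) + O)*D = (-⅖ + 31)*(-15) = (153/5)*(-15) = -459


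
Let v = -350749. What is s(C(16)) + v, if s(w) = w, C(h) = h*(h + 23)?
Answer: -350125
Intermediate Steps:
C(h) = h*(23 + h)
s(C(16)) + v = 16*(23 + 16) - 350749 = 16*39 - 350749 = 624 - 350749 = -350125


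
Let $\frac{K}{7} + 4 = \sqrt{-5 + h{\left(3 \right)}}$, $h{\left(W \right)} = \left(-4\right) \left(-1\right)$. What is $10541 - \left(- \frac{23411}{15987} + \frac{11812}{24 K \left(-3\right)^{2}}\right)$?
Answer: $\frac{180540359912}{17122077} + \frac{2953 i}{6426} \approx 10544.0 + 0.45954 i$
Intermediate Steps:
$h{\left(W \right)} = 4$
$K = -28 + 7 i$ ($K = -28 + 7 \sqrt{-5 + 4} = -28 + 7 \sqrt{-1} = -28 + 7 i \approx -28.0 + 7.0 i$)
$10541 - \left(- \frac{23411}{15987} + \frac{11812}{24 K \left(-3\right)^{2}}\right) = 10541 - \left(- \frac{23411}{15987} + \frac{11812}{24 \left(-28 + 7 i\right) \left(-3\right)^{2}}\right) = 10541 - \left(\left(-23411\right) \frac{1}{15987} + \frac{11812}{\left(-672 + 168 i\right) 9}\right) = 10541 - \left(- \frac{23411}{15987} + \frac{11812}{-6048 + 1512 i}\right) = 10541 - \left(- \frac{23411}{15987} + 11812 \frac{-6048 - 1512 i}{38864448}\right) = 10541 - \left(- \frac{23411}{15987} + \frac{2953 \left(-6048 - 1512 i\right)}{9716112}\right) = 10541 + \left(\frac{23411}{15987} - \frac{2953 \left(-6048 - 1512 i\right)}{9716112}\right) = \frac{168542378}{15987} - \frac{2953 \left(-6048 - 1512 i\right)}{9716112}$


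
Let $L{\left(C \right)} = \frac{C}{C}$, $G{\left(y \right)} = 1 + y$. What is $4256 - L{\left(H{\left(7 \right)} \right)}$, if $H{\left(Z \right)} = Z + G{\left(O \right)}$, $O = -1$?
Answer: $4255$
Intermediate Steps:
$H{\left(Z \right)} = Z$ ($H{\left(Z \right)} = Z + \left(1 - 1\right) = Z + 0 = Z$)
$L{\left(C \right)} = 1$
$4256 - L{\left(H{\left(7 \right)} \right)} = 4256 - 1 = 4255$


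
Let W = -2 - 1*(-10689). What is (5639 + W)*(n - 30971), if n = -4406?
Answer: -577564902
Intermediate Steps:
W = 10687 (W = -2 + 10689 = 10687)
(5639 + W)*(n - 30971) = (5639 + 10687)*(-4406 - 30971) = 16326*(-35377) = -577564902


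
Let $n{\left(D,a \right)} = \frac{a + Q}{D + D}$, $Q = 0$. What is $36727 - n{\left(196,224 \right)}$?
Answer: $\frac{257085}{7} \approx 36726.0$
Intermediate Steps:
$n{\left(D,a \right)} = \frac{a}{2 D}$ ($n{\left(D,a \right)} = \frac{a + 0}{D + D} = \frac{a}{2 D}$)
$36727 - n{\left(196,224 \right)} = 36727 - \frac{1}{2} \cdot 224 \cdot \frac{1}{196} = 36727 - \frac{4}{7} = \frac{257085}{7}$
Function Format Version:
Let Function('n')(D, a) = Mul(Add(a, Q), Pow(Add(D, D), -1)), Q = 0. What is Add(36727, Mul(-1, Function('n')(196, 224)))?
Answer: Rational(257085, 7) ≈ 36726.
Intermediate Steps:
Function('n')(D, a) = Mul(Rational(1, 2), a, Pow(D, -1)) (Function('n')(D, a) = Mul(Add(a, 0), Pow(Add(D, D), -1)) = Mul(a, Pow(Mul(2, D), -1)) = Mul(a, Mul(Rational(1, 2), Pow(D, -1))) = Mul(Rational(1, 2), a, Pow(D, -1)))
Add(36727, Mul(-1, Function('n')(196, 224))) = Add(36727, Mul(-1, Mul(Rational(1, 2), 224, Pow(196, -1)))) = Add(36727, Mul(-1, Mul(Rational(1, 2), 224, Rational(1, 196)))) = Add(36727, Mul(-1, Rational(4, 7))) = Add(36727, Rational(-4, 7)) = Rational(257085, 7)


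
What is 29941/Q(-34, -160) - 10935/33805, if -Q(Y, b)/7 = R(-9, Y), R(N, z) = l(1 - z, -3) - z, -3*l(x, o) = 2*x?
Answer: -607783191/1514464 ≈ -401.32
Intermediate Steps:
l(x, o) = -2*x/3
R(N, z) = -⅔ - z/3 (R(N, z) = -2*(1 - z)/3 - z = (-⅔ + 2*z/3) - z = -⅔ - z/3)
Q(Y, b) = 14/3 + 7*Y/3 (Q(Y, b) = -7*(-⅔ - Y/3) = 14/3 + 7*Y/3)
29941/Q(-34, -160) - 10935/33805 = 29941/(14/3 + (7/3)*(-34)) - 10935/33805 = 29941/(14/3 - 238/3) - 10935*1/33805 = 29941/(-224/3) - 2187/6761 = 29941*(-3/224) - 2187/6761 = -89823/224 - 2187/6761 = -607783191/1514464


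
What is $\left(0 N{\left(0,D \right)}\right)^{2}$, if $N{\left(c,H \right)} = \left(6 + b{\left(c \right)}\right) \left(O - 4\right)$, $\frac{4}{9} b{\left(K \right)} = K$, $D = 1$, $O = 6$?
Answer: $0$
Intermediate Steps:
$b{\left(K \right)} = \frac{9 K}{4}$
$N{\left(c,H \right)} = 12 + \frac{9 c}{2}$ ($N{\left(c,H \right)} = \left(6 + \frac{9 c}{4}\right) \left(6 - 4\right) = \left(6 + \frac{9 c}{4}\right) 2 = 12 + \frac{9 c}{2}$)
$\left(0 N{\left(0,D \right)}\right)^{2} = \left(0 \left(12 + \frac{9}{2} \cdot 0\right)\right)^{2} = \left(0 \left(12 + 0\right)\right)^{2} = \left(0 \cdot 12\right)^{2} = 0^{2} = 0$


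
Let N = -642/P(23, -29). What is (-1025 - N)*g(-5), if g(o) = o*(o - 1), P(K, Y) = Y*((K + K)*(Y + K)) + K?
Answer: -246810990/8027 ≈ -30748.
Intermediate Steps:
P(K, Y) = K + 2*K*Y*(K + Y) (P(K, Y) = Y*((2*K)*(K + Y)) + K = Y*(2*K*(K + Y)) + K = 2*K*Y*(K + Y) + K = K + 2*K*Y*(K + Y))
N = -642/8027 (N = -642*1/(23*(1 + 2*(-29)² + 2*23*(-29))) = -642*1/(23*(1 + 2*841 - 1334)) = -642*1/(23*(1 + 1682 - 1334)) = -642/(23*349) = -642/8027 ≈ -0.079980)
g(o) = o*(-1 + o)
(-1025 - N)*g(-5) = (-1025 - 1*(-642/8027))*(-5*(-1 - 5)) = (-1025 + 642/8027)*(-5*(-6)) = -8227033/8027*30 = -246810990/8027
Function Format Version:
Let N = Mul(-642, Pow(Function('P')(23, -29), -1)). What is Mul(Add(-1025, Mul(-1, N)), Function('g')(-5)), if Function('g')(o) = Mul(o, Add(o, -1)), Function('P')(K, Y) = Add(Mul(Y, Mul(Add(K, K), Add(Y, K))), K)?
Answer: Rational(-246810990, 8027) ≈ -30748.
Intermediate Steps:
Function('P')(K, Y) = Add(K, Mul(2, K, Y, Add(K, Y))) (Function('P')(K, Y) = Add(Mul(Y, Mul(Mul(2, K), Add(K, Y))), K) = Add(Mul(Y, Mul(2, K, Add(K, Y))), K) = Add(Mul(2, K, Y, Add(K, Y)), K) = Add(K, Mul(2, K, Y, Add(K, Y))))
N = Rational(-642, 8027) (N = Mul(-642, Pow(Mul(23, Add(1, Mul(2, Pow(-29, 2)), Mul(2, 23, -29))), -1)) = Mul(-642, Pow(Mul(23, Add(1, Mul(2, 841), -1334)), -1)) = Mul(-642, Pow(Mul(23, Add(1, 1682, -1334)), -1)) = Mul(-642, Pow(Mul(23, 349), -1)) = Mul(-642, Pow(8027, -1)) = Mul(-642, Rational(1, 8027)) = Rational(-642, 8027) ≈ -0.079980)
Function('g')(o) = Mul(o, Add(-1, o))
Mul(Add(-1025, Mul(-1, N)), Function('g')(-5)) = Mul(Add(-1025, Mul(-1, Rational(-642, 8027))), Mul(-5, Add(-1, -5))) = Mul(Add(-1025, Rational(642, 8027)), Mul(-5, -6)) = Mul(Rational(-8227033, 8027), 30) = Rational(-246810990, 8027)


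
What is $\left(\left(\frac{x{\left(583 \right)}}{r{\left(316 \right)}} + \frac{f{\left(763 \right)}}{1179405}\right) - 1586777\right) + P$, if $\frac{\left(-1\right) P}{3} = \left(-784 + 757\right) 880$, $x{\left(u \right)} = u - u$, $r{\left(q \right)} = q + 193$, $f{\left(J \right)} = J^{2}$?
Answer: $- \frac{1787384157116}{1179405} \approx -1.5155 \cdot 10^{6}$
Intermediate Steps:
$r{\left(q \right)} = 193 + q$
$x{\left(u \right)} = 0$
$P = 71280$ ($P = - 3 \left(-784 + 757\right) 880 = - 3 \left(\left(-27\right) 880\right) = \left(-3\right) \left(-23760\right) = 71280$)
$\left(\left(\frac{x{\left(583 \right)}}{r{\left(316 \right)}} + \frac{f{\left(763 \right)}}{1179405}\right) - 1586777\right) + P = \left(\left(\frac{0}{193 + 316} + \frac{763^{2}}{1179405}\right) - 1586777\right) + 71280 = \left(\left(\frac{0}{509} + 582169 \cdot \frac{1}{1179405}\right) - 1586777\right) + 71280 = \left(\left(0 \cdot \frac{1}{509} + \frac{582169}{1179405}\right) - 1586777\right) + 71280 = \left(\left(0 + \frac{582169}{1179405}\right) - 1586777\right) + 71280 = \left(\frac{582169}{1179405} - 1586777\right) + 71280 = - \frac{1871452145516}{1179405} + 71280 = - \frac{1787384157116}{1179405}$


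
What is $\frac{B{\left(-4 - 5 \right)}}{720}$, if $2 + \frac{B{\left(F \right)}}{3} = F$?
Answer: $- \frac{11}{240} \approx -0.045833$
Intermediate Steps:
$B{\left(F \right)} = -6 + 3 F$
$\frac{B{\left(-4 - 5 \right)}}{720} = \frac{-6 + 3 \left(-4 - 5\right)}{720} = \left(-6 + 3 \left(-4 - 5\right)\right) \frac{1}{720} = \left(-6 + 3 \left(-9\right)\right) \frac{1}{720} = \left(-6 - 27\right) \frac{1}{720} = \left(-33\right) \frac{1}{720} = - \frac{11}{240}$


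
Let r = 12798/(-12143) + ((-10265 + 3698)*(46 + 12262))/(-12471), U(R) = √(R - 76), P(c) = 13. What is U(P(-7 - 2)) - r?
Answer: -327106079030/50478451 + 3*I*√7 ≈ -6480.1 + 7.9373*I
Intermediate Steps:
U(R) = √(-76 + R)
r = 327106079030/50478451 (r = 12798*(-1/12143) - 6567*12308*(-1/12471) = -12798/12143 - 80826636*(-1/12471) = -12798/12143 + 26942212/4157 = 327106079030/50478451 ≈ 6480.1)
U(P(-7 - 2)) - r = √(-76 + 13) - 1*327106079030/50478451 = √(-63) - 327106079030/50478451 = 3*I*√7 - 327106079030/50478451 = -327106079030/50478451 + 3*I*√7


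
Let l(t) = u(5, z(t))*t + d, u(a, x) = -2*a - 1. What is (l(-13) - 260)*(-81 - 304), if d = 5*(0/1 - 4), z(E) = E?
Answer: 52745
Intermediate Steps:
u(a, x) = -1 - 2*a
d = -20 (d = 5*(0*1 - 4) = 5*(0 - 4) = 5*(-4) = -20)
l(t) = -20 - 11*t (l(t) = (-1 - 2*5)*t - 20 = (-1 - 10)*t - 20 = -11*t - 20 = -20 - 11*t)
(l(-13) - 260)*(-81 - 304) = ((-20 - 11*(-13)) - 260)*(-81 - 304) = ((-20 + 143) - 260)*(-385) = (123 - 260)*(-385) = -137*(-385) = 52745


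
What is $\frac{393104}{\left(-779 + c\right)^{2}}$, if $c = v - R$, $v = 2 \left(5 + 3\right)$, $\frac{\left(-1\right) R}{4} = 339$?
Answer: $\frac{393104}{351649} \approx 1.1179$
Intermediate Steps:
$R = -1356$ ($R = \left(-4\right) 339 = -1356$)
$v = 16$ ($v = 2 \cdot 8 = 16$)
$c = 1372$ ($c = 16 - -1356 = 16 + 1356 = 1372$)
$\frac{393104}{\left(-779 + c\right)^{2}} = \frac{393104}{\left(-779 + 1372\right)^{2}} = \frac{393104}{593^{2}} = \frac{393104}{351649}$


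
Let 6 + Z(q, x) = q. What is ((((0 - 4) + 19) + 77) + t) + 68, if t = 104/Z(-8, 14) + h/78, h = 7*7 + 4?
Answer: 83675/546 ≈ 153.25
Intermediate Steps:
Z(q, x) = -6 + q
h = 53 (h = 49 + 4 = 53)
t = -3685/546 (t = 104/(-6 - 8) + 53/78 = 104/(-14) + 53*(1/78) = 104*(-1/14) + 53/78 = -52/7 + 53/78 = -3685/546 ≈ -6.7491)
((((0 - 4) + 19) + 77) + t) + 68 = ((((0 - 4) + 19) + 77) - 3685/546) + 68 = (((-4 + 19) + 77) - 3685/546) + 68 = ((15 + 77) - 3685/546) + 68 = (92 - 3685/546) + 68 = 46547/546 + 68 = 83675/546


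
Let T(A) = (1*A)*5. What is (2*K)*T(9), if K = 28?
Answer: 2520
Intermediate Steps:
T(A) = 5*A (T(A) = A*5 = 5*A)
(2*K)*T(9) = (2*28)*(5*9) = 56*45 = 2520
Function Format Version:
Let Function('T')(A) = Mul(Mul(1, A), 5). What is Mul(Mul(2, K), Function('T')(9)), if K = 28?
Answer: 2520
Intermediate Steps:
Function('T')(A) = Mul(5, A) (Function('T')(A) = Mul(A, 5) = Mul(5, A))
Mul(Mul(2, K), Function('T')(9)) = Mul(Mul(2, 28), Mul(5, 9)) = Mul(56, 45) = 2520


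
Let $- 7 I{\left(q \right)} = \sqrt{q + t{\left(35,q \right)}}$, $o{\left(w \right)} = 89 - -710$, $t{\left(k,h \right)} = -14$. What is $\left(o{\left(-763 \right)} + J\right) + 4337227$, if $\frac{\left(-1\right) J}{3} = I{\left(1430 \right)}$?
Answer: $4338026 + \frac{6 \sqrt{354}}{7} \approx 4.338 \cdot 10^{6}$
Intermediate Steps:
$o{\left(w \right)} = 799$ ($o{\left(w \right)} = 89 + 710 = 799$)
$I{\left(q \right)} = - \frac{\sqrt{-14 + q}}{7}$ ($I{\left(q \right)} = - \frac{\sqrt{q - 14}}{7} = - \frac{\sqrt{-14 + q}}{7}$)
$J = \frac{6 \sqrt{354}}{7}$ ($J = - 3 \left(- \frac{\sqrt{-14 + 1430}}{7}\right) = - 3 \left(- \frac{\sqrt{1416}}{7}\right) = - 3 \left(- \frac{2 \sqrt{354}}{7}\right) = \frac{6 \sqrt{354}}{7} \approx 16.127$)
$\left(o{\left(-763 \right)} + J\right) + 4337227 = \left(799 + \frac{6 \sqrt{354}}{7}\right) + 4337227 = 4338026 + \frac{6 \sqrt{354}}{7}$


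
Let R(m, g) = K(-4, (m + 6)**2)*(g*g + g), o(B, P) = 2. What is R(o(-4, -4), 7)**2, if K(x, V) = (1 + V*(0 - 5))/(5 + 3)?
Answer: 4986289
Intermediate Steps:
K(x, V) = 1/8 - 5*V/8 (K(x, V) = (1 + V*(-5))/8 = (1 - 5*V)*(1/8) = 1/8 - 5*V/8)
R(m, g) = (1/8 - 5*(6 + m)**2/8)*(g + g**2) (R(m, g) = (1/8 - 5*(m + 6)**2/8)*(g*g + g) = (1/8 - 5*(6 + m)**2/8)*(g**2 + g) = (1/8 - 5*(6 + m)**2/8)*(g + g**2))
R(o(-4, -4), 7)**2 = (-1/8*7*(1 + 7)*(-1 + 5*(6 + 2)**2))**2 = (-1/8*7*8*(-1 + 5*8**2))**2 = (-1/8*7*8*(-1 + 5*64))**2 = (-1/8*7*8*(-1 + 320))**2 = (-1/8*7*8*319)**2 = (-2233)**2 = 4986289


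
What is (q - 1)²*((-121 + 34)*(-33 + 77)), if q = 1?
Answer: 0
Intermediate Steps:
(q - 1)²*((-121 + 34)*(-33 + 77)) = (1 - 1)²*((-121 + 34)*(-33 + 77)) = 0²*(-87*44) = 0*(-3828) = 0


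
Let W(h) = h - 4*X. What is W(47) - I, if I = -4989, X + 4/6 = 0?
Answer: 15116/3 ≈ 5038.7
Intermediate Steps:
X = -2/3 (X = -2/3 + 0 = -2/3 ≈ -0.66667)
W(h) = 8/3 + h (W(h) = h - 4*(-2/3) = h + 8/3 = 8/3 + h)
W(47) - I = (8/3 + 47) - 1*(-4989) = 149/3 + 4989 = 15116/3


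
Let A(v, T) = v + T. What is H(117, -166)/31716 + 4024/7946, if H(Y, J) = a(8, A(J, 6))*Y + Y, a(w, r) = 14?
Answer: 7865023/14000852 ≈ 0.56175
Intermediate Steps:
A(v, T) = T + v
H(Y, J) = 15*Y (H(Y, J) = 14*Y + Y = 15*Y)
H(117, -166)/31716 + 4024/7946 = (15*117)/31716 + 4024/7946 = 1755*(1/31716) + 4024*(1/7946) = 195/3524 + 2012/3973 = 7865023/14000852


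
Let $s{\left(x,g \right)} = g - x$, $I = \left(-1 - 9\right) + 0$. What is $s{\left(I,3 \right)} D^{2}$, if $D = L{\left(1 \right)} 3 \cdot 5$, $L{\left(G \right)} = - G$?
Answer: $2925$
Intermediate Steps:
$I = -10$ ($I = -10 + 0 = -10$)
$D = -15$ ($D = \left(-1\right) 1 \cdot 3 \cdot 5 = \left(-1\right) 3 \cdot 5 = \left(-3\right) 5 = -15$)
$s{\left(I,3 \right)} D^{2} = \left(3 - -10\right) \left(-15\right)^{2} = \left(3 + 10\right) 225 = 13 \cdot 225 = 2925$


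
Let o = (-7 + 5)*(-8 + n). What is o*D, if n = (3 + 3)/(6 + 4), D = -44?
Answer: -3256/5 ≈ -651.20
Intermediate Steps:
n = 3/5 (n = 6/10 = 6*(1/10) = 3/5 ≈ 0.60000)
o = 74/5 (o = (-7 + 5)*(-8 + 3/5) = -2*(-37/5) = 74/5 ≈ 14.800)
o*D = (74/5)*(-44) = -3256/5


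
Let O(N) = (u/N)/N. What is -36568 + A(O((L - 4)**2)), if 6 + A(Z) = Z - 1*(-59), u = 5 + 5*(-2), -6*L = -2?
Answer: -534616520/14641 ≈ -36515.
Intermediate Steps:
L = 1/3 (L = -1/6*(-2) = 1/3 ≈ 0.33333)
u = -5 (u = 5 - 10 = -5)
O(N) = -5/N**2 (O(N) = (-5/N)/N = -5/N**2)
A(Z) = 53 + Z (A(Z) = -6 + (Z - 1*(-59)) = -6 + (Z + 59) = -6 + (59 + Z) = 53 + Z)
-36568 + A(O((L - 4)**2)) = -36568 + (53 - 5/(1/3 - 4)**4) = -36568 + (53 - 5/((-11/3)**2)**2) = -36568 + (53 - 5/(121/9)**2) = -36568 + (53 - 5*81/14641) = -36568 + (53 - 405/14641) = -36568 + 775568/14641 = -534616520/14641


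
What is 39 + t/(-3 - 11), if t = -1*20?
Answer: 283/7 ≈ 40.429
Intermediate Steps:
t = -20
39 + t/(-3 - 11) = 39 - 20/(-3 - 11) = 39 - 20/(-14) = 39 - 1/14*(-20) = 39 + 10/7 = 283/7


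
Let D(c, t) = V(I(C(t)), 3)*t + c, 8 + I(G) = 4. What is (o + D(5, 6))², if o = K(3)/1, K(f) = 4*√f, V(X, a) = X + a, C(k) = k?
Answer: 49 - 8*√3 ≈ 35.144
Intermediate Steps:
I(G) = -4 (I(G) = -8 + 4 = -4)
D(c, t) = c - t (D(c, t) = (-4 + 3)*t + c = -t + c = c - t)
o = 4*√3 (o = (4*√3)/1 = (4*√3)*1 = 4*√3 ≈ 6.9282)
(o + D(5, 6))² = (4*√3 + (5 - 1*6))² = (4*√3 + (5 - 6))² = (4*√3 - 1)² = (-1 + 4*√3)²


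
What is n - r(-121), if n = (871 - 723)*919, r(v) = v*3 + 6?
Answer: 136369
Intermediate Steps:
r(v) = 6 + 3*v (r(v) = 3*v + 6 = 6 + 3*v)
n = 136012 (n = 148*919 = 136012)
n - r(-121) = 136012 - (6 + 3*(-121)) = 136012 - (6 - 363) = 136012 - 1*(-357) = 136012 + 357 = 136369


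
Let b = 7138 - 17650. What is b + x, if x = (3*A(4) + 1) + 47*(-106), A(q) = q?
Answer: -15481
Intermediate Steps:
b = -10512
x = -4969 (x = (3*4 + 1) + 47*(-106) = (12 + 1) - 4982 = 13 - 4982 = -4969)
b + x = -10512 - 4969 = -15481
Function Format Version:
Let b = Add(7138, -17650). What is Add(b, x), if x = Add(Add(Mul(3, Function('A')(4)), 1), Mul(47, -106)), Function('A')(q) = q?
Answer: -15481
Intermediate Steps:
b = -10512
x = -4969 (x = Add(Add(Mul(3, 4), 1), Mul(47, -106)) = Add(Add(12, 1), -4982) = Add(13, -4982) = -4969)
Add(b, x) = Add(-10512, -4969) = -15481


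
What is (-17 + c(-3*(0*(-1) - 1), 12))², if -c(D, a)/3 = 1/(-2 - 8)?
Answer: 27889/100 ≈ 278.89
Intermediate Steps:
c(D, a) = 3/10 (c(D, a) = -3/(-2 - 8) = -3/(-10) = -3*(-⅒) = 3/10)
(-17 + c(-3*(0*(-1) - 1), 12))² = (-17 + 3/10)² = (-167/10)² = 27889/100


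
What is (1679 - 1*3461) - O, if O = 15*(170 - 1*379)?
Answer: 1353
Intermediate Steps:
O = -3135 (O = 15*(170 - 379) = 15*(-209) = -3135)
(1679 - 1*3461) - O = (1679 - 1*3461) - 1*(-3135) = (1679 - 3461) + 3135 = -1782 + 3135 = 1353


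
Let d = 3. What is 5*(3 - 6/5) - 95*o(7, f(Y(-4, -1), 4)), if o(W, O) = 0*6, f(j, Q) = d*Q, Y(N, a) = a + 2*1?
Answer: 9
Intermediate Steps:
Y(N, a) = 2 + a (Y(N, a) = a + 2 = 2 + a)
f(j, Q) = 3*Q
o(W, O) = 0
5*(3 - 6/5) - 95*o(7, f(Y(-4, -1), 4)) = 5*(3 - 6/5) - 95*0 = 5*(3 - 6*⅕) + 0 = 5*(3 - 6/5) + 0 = 5*(9/5) + 0 = 9 + 0 = 9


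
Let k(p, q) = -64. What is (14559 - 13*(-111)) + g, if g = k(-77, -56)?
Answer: 15938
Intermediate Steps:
g = -64
(14559 - 13*(-111)) + g = (14559 - 13*(-111)) - 64 = (14559 + 1443) - 64 = 16002 - 64 = 15938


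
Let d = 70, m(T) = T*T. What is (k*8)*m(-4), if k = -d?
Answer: -8960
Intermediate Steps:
m(T) = T²
k = -70 (k = -1*70 = -70)
(k*8)*m(-4) = -70*8*(-4)² = -560*16 = -8960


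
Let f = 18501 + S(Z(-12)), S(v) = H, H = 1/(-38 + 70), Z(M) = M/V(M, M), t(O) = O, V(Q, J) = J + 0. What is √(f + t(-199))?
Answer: √1171330/8 ≈ 135.28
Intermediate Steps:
V(Q, J) = J
Z(M) = 1 (Z(M) = M/M = 1)
H = 1/32 ≈ 0.031250
S(v) = 1/32
f = 592033/32 (f = 18501 + 1/32 = 592033/32 ≈ 18501.)
√(f + t(-199)) = √(592033/32 - 199) = √(585665/32) = √1171330/8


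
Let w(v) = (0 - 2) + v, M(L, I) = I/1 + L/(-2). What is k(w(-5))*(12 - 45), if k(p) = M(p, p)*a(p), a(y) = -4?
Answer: -462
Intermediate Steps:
M(L, I) = I - L/2 (M(L, I) = I*1 + L*(-½) = I - L/2)
w(v) = -2 + v
k(p) = -2*p (k(p) = (p - p/2)*(-4) = (p/2)*(-4) = -2*p)
k(w(-5))*(12 - 45) = (-2*(-2 - 5))*(12 - 45) = -2*(-7)*(-33) = 14*(-33) = -462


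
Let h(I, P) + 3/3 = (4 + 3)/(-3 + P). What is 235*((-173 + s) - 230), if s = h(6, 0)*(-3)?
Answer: -92355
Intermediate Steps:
h(I, P) = -1 + 7/(-3 + P) (h(I, P) = -1 + (4 + 3)/(-3 + P) = -1 + 7/(-3 + P))
s = 10 (s = ((10 - 1*0)/(-3 + 0))*(-3) = ((10 + 0)/(-3))*(-3) = -⅓*10*(-3) = -10/3*(-3) = 10)
235*((-173 + s) - 230) = 235*((-173 + 10) - 230) = 235*(-163 - 230) = 235*(-393) = -92355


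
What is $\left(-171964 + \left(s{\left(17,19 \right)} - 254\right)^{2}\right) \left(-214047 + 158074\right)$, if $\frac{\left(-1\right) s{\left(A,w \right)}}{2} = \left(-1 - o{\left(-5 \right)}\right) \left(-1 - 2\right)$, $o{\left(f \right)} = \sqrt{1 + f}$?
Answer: $5849626284 - 349271520 i \approx 5.8496 \cdot 10^{9} - 3.4927 \cdot 10^{8} i$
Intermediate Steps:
$s{\left(A,w \right)} = -6 - 12 i$ ($s{\left(A,w \right)} = - 2 \left(-1 - \sqrt{1 - 5}\right) \left(-1 - 2\right) = - 2 \left(-1 - \sqrt{-4}\right) \left(-3\right) = - 2 \left(-1 - 2 i\right) \left(-3\right) = - 2 \left(3 + 6 i\right) = -6 - 12 i$)
$\left(-171964 + \left(s{\left(17,19 \right)} - 254\right)^{2}\right) \left(-214047 + 158074\right) = \left(-171964 + \left(\left(-6 - 12 i\right) - 254\right)^{2}\right) \left(-214047 + 158074\right) = \left(-171964 + \left(-260 - 12 i\right)^{2}\right) \left(-55973\right) = 9625340972 - 55973 \left(-260 - 12 i\right)^{2}$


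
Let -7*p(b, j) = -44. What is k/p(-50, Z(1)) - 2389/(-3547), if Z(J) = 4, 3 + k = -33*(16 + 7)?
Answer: -9407291/78034 ≈ -120.55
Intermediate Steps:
k = -762 (k = -3 - 33*(16 + 7) = -3 - 33*23 = -3 - 759 = -762)
p(b, j) = 44/7 (p(b, j) = -1/7*(-44) = 44/7)
k/p(-50, Z(1)) - 2389/(-3547) = -762/44/7 - 2389/(-3547) = -762*7/44 - 2389*(-1/3547) = -2667/22 + 2389/3547 = -9407291/78034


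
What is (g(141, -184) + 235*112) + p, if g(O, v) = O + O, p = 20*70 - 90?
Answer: 27912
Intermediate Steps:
p = 1310 (p = 1400 - 90 = 1310)
g(O, v) = 2*O
(g(141, -184) + 235*112) + p = (2*141 + 235*112) + 1310 = (282 + 26320) + 1310 = 26602 + 1310 = 27912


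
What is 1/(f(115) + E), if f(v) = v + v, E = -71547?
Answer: -1/71317 ≈ -1.4022e-5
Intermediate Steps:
f(v) = 2*v
1/(f(115) + E) = 1/(2*115 - 71547) = 1/(230 - 71547) = 1/(-71317) = -1/71317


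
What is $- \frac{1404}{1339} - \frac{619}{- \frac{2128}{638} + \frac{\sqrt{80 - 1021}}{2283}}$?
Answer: $\frac{3 \left(- 11484 \sqrt{941} + 15390137531 i\right)}{103 \left(319 \sqrt{941} + 2429112 i\right)} \approx 184.53 + 0.7476 i$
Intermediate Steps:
$- \frac{1404}{1339} - \frac{619}{- \frac{2128}{638} + \frac{\sqrt{80 - 1021}}{2283}} = \left(-1404\right) \frac{1}{1339} - \frac{619}{\left(-2128\right) \frac{1}{638} + \sqrt{-941} \cdot \frac{1}{2283}} = - \frac{108}{103} - \frac{619}{- \frac{1064}{319} + i \sqrt{941} \cdot \frac{1}{2283}} = - \frac{108}{103} - \frac{619}{- \frac{1064}{319} + \frac{i \sqrt{941}}{2283}}$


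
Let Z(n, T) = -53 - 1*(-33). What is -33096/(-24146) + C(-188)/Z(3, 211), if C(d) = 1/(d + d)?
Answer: 124453033/90788960 ≈ 1.3708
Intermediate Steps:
Z(n, T) = -20 (Z(n, T) = -53 + 33 = -20)
C(d) = 1/(2*d)
-33096/(-24146) + C(-188)/Z(3, 211) = -33096/(-24146) + ((1/2)/(-188))/(-20) = -33096*(-1/24146) + ((1/2)*(-1/188))*(-1/20) = 16548/12073 - 1/376*(-1/20) = 16548/12073 + 1/7520 = 124453033/90788960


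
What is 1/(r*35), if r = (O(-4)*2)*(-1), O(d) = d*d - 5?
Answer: -1/770 ≈ -0.0012987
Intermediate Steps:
O(d) = -5 + d**2 (O(d) = d**2 - 5 = -5 + d**2)
r = -22 (r = ((-5 + (-4)**2)*2)*(-1) = ((-5 + 16)*2)*(-1) = (11*2)*(-1) = 22*(-1) = -22)
1/(r*35) = 1/(-22*35) = 1/(-770) = -1/770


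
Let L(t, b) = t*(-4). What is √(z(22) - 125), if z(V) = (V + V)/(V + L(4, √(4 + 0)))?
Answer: I*√1059/3 ≈ 10.847*I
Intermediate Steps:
L(t, b) = -4*t
z(V) = 2*V/(-16 + V) (z(V) = (V + V)/(V - 4*4) = (2*V)/(V - 16) = (2*V)/(-16 + V) = 2*V/(-16 + V))
√(z(22) - 125) = √(2*22/(-16 + 22) - 125) = √(2*22/6 - 125) = √(2*22*(⅙) - 125) = √(22/3 - 125) = √(-353/3) = I*√1059/3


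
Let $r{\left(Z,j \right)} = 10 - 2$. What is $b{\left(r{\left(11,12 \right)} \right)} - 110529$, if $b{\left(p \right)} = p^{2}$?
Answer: $-110465$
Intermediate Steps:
$r{\left(Z,j \right)} = 8$
$b{\left(r{\left(11,12 \right)} \right)} - 110529 = 8^{2} - 110529 = 64 - 110529 = -110465$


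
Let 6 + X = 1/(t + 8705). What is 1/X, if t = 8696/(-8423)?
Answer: -73313519/439872691 ≈ -0.16667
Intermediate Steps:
t = -8696/8423 (t = 8696*(-1/8423) = -8696/8423 ≈ -1.0324)
X = -439872691/73313519 (X = -6 + 1/(-8696/8423 + 8705) = -6 + 1/(73313519/8423) = -6 + 8423/73313519 = -439872691/73313519 ≈ -5.9999)
1/X = 1/(-439872691/73313519) = -73313519/439872691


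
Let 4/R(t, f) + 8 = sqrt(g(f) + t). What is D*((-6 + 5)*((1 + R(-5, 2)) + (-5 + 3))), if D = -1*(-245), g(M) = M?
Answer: 24255/67 + 980*I*sqrt(3)/67 ≈ 362.02 + 25.334*I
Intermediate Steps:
R(t, f) = 4/(-8 + sqrt(f + t))
D = 245
D*((-6 + 5)*((1 + R(-5, 2)) + (-5 + 3))) = 245*((-6 + 5)*((1 + 4/(-8 + sqrt(2 - 5))) + (-5 + 3))) = 245*(-((1 + 4/(-8 + sqrt(-3))) - 2)) = 245*(-((1 + 4/(-8 + I*sqrt(3))) - 2)) = 245*(-(-1 + 4/(-8 + I*sqrt(3)))) = 245*(1 - 4/(-8 + I*sqrt(3))) = 245 - 980/(-8 + I*sqrt(3))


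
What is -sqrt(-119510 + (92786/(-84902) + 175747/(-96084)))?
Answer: -I*sqrt(55231948311061730210531)/679810314 ≈ -345.71*I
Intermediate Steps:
-sqrt(-119510 + (92786/(-84902) + 175747/(-96084))) = -sqrt(-119510 + (92786*(-1/84902) + 175747*(-1/96084))) = -sqrt(-119510 + (-46393/42451 - 175747/96084)) = -sqrt(-119510 - 11918260909/4078861884) = -sqrt(-487476702017749/4078861884) = -I*sqrt(55231948311061730210531)/679810314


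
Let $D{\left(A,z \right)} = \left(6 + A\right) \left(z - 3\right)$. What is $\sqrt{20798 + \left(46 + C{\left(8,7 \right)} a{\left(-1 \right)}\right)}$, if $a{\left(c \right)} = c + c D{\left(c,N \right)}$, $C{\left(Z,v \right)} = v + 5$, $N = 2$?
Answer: $2 \sqrt{5223} \approx 144.54$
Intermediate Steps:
$D{\left(A,z \right)} = \left(-3 + z\right) \left(6 + A\right)$ ($D{\left(A,z \right)} = \left(6 + A\right) \left(-3 + z\right) = \left(-3 + z\right) \left(6 + A\right)$)
$C{\left(Z,v \right)} = 5 + v$
$a{\left(c \right)} = c + c \left(-6 - c\right)$ ($a{\left(c \right)} = c + c \left(-18 - 3 c + 6 \cdot 2 + c 2\right) = c + c \left(-18 - 3 c + 12 + 2 c\right) = c + c \left(-6 - c\right)$)
$\sqrt{20798 + \left(46 + C{\left(8,7 \right)} a{\left(-1 \right)}\right)} = \sqrt{20798 + \left(46 + \left(5 + 7\right) \left(\left(-1\right) \left(-1\right) \left(5 - 1\right)\right)\right)} = \sqrt{20798 + \left(46 + 12 \left(\left(-1\right) \left(-1\right) 4\right)\right)} = \sqrt{20798 + \left(46 + 12 \cdot 4\right)} = \sqrt{20798 + \left(46 + 48\right)} = \sqrt{20798 + 94} = \sqrt{20892} = 2 \sqrt{5223}$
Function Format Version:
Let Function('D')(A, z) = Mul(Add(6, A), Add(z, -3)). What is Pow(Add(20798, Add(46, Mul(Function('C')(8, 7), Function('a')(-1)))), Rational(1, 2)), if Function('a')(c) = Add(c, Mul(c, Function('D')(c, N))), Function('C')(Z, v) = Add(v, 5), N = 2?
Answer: Mul(2, Pow(5223, Rational(1, 2))) ≈ 144.54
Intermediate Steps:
Function('D')(A, z) = Mul(Add(-3, z), Add(6, A)) (Function('D')(A, z) = Mul(Add(6, A), Add(-3, z)) = Mul(Add(-3, z), Add(6, A)))
Function('C')(Z, v) = Add(5, v)
Function('a')(c) = Add(c, Mul(c, Add(-6, Mul(-1, c)))) (Function('a')(c) = Add(c, Mul(c, Add(-18, Mul(-3, c), Mul(6, 2), Mul(c, 2)))) = Add(c, Mul(c, Add(-18, Mul(-3, c), 12, Mul(2, c)))) = Add(c, Mul(c, Add(-6, Mul(-1, c)))))
Pow(Add(20798, Add(46, Mul(Function('C')(8, 7), Function('a')(-1)))), Rational(1, 2)) = Pow(Add(20798, Add(46, Mul(Add(5, 7), Mul(-1, -1, Add(5, -1))))), Rational(1, 2)) = Pow(Add(20798, Add(46, Mul(12, Mul(-1, -1, 4)))), Rational(1, 2)) = Pow(Add(20798, Add(46, Mul(12, 4))), Rational(1, 2)) = Pow(Add(20798, Add(46, 48)), Rational(1, 2)) = Pow(Add(20798, 94), Rational(1, 2)) = Pow(20892, Rational(1, 2)) = Mul(2, Pow(5223, Rational(1, 2)))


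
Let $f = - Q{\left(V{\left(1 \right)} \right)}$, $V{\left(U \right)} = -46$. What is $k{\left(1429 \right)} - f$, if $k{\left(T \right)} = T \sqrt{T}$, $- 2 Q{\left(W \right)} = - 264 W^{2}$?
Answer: $279312 + 1429 \sqrt{1429} \approx 3.3333 \cdot 10^{5}$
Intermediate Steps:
$Q{\left(W \right)} = 132 W^{2}$ ($Q{\left(W \right)} = - \frac{\left(-264\right) W^{2}}{2} = 132 W^{2}$)
$f = -279312$ ($f = - 132 \left(-46\right)^{2} = - 132 \cdot 2116 = \left(-1\right) 279312 = -279312$)
$k{\left(T \right)} = T^{\frac{3}{2}}$
$k{\left(1429 \right)} - f = 1429^{\frac{3}{2}} - -279312 = 1429 \sqrt{1429} + 279312 = 279312 + 1429 \sqrt{1429}$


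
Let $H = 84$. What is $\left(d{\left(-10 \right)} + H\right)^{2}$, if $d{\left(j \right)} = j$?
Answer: $5476$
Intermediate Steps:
$\left(d{\left(-10 \right)} + H\right)^{2} = \left(-10 + 84\right)^{2} = 74^{2} = 5476$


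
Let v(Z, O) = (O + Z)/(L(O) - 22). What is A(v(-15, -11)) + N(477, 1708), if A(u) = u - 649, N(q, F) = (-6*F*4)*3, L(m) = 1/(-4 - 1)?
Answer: -13722245/111 ≈ -1.2362e+5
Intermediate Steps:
L(m) = -⅕ (L(m) = 1/(-5) = -⅕)
N(q, F) = -72*F (N(q, F) = -24*F*3 = -72*F)
v(Z, O) = -5*O/111 - 5*Z/111 (v(Z, O) = (O + Z)/(-⅕ - 22) = (O + Z)/(-111/5) = (O + Z)*(-5/111) = -5*O/111 - 5*Z/111)
A(u) = -649 + u
A(v(-15, -11)) + N(477, 1708) = (-649 + (-5/111*(-11) - 5/111*(-15))) - 72*1708 = (-649 + (55/111 + 25/37)) - 122976 = (-649 + 130/111) - 122976 = -71909/111 - 122976 = -13722245/111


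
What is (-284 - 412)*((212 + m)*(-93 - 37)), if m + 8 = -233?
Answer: -2623920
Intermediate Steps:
m = -241 (m = -8 - 233 = -241)
(-284 - 412)*((212 + m)*(-93 - 37)) = (-284 - 412)*((212 - 241)*(-93 - 37)) = -(-20184)*(-130) = -696*3770 = -2623920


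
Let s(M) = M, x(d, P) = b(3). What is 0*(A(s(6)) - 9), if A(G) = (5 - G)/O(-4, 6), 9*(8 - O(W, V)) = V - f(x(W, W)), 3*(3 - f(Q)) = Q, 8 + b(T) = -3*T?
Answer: 0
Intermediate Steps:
b(T) = -8 - 3*T
x(d, P) = -17 (x(d, P) = -8 - 3*3 = -8 - 9 = -17)
f(Q) = 3 - Q/3
O(W, V) = 242/27 - V/9 (O(W, V) = 8 - (V - (3 - ⅓*(-17)))/9 = 8 - (V - (3 + 17/3))/9 = 8 - (V - 1*26/3)/9 = 8 - (V - 26/3)/9 = 8 - (-26/3 + V)/9 = 8 + (26/27 - V/9) = 242/27 - V/9)
A(G) = 135/224 - 27*G/224 (A(G) = (5 - G)/(242/27 - ⅑*6) = (5 - G)/(242/27 - ⅔) = (5 - G)/(224/27) = (5 - G)*(27/224) = 135/224 - 27*G/224)
0*(A(s(6)) - 9) = 0*((135/224 - 27/224*6) - 9) = 0*((135/224 - 81/112) - 9) = 0*(-27/224 - 9) = 0*(-2043/224) = 0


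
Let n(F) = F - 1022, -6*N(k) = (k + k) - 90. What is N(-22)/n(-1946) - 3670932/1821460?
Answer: -8202004087/4054569960 ≈ -2.0229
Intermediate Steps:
N(k) = 15 - k/3 (N(k) = -((k + k) - 90)/6 = -(2*k - 90)/6 = -(-90 + 2*k)/6 = 15 - k/3)
n(F) = -1022 + F
N(-22)/n(-1946) - 3670932/1821460 = (15 - ⅓*(-22))/(-1022 - 1946) - 3670932/1821460 = (15 + 22/3)/(-2968) - 3670932*1/1821460 = (67/3)*(-1/2968) - 917733/455365 = -67/8904 - 917733/455365 = -8202004087/4054569960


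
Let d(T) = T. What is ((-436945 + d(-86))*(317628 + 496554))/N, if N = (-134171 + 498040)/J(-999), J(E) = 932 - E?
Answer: -687093775902702/363869 ≈ -1.8883e+9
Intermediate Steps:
N = 363869/1931 (N = (-134171 + 498040)/(932 - 1*(-999)) = 363869/(932 + 999) = 363869/1931 ≈ 188.44)
((-436945 + d(-86))*(317628 + 496554))/N = ((-436945 - 86)*(317628 + 496554))/(363869/1931) = -437031*814182*(1931/363869) = -355822773642*1931/363869 = -687093775902702/363869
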